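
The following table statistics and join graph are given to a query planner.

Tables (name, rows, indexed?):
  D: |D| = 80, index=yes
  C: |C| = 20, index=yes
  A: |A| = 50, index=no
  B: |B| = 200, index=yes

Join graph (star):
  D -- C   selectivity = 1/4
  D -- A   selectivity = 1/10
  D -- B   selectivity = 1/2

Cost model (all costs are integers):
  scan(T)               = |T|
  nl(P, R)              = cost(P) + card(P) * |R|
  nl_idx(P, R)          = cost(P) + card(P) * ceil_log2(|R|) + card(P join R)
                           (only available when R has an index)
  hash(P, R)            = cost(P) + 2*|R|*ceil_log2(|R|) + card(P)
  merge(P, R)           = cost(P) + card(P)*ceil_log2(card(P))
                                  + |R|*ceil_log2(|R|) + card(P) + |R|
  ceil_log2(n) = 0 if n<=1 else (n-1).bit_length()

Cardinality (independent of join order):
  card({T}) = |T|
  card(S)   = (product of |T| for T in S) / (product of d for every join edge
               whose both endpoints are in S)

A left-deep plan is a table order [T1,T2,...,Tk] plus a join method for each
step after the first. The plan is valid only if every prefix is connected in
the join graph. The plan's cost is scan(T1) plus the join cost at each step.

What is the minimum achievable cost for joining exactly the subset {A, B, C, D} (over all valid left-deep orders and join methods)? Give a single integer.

6560

Selinger DP over subsets of {A,B,C,D}:
  {D}: scan cost=80, card=80
  {C}: scan cost=20, card=20
  {A}: scan cost=50, card=50
  {B}: scan cost=200, card=200
  {CD}: card=400; try (C,hash)→360, (D,nl_idx)→560, (D,merge)→780, (C,merge)→840, (C,nl_idx)→880, (D,hash)→1160 …(+2); best=360 via (C,hash)
  {AD}: card=400; try (A,hash)→760, (D,nl_idx)→800, (D,merge)→1040, (A,merge)→1070, (D,hash)→1220, (D,nl)→4050 …(+1); best=760 via (A,hash)
  {BD}: card=8000; try (D,hash)→1520, (B,merge)→2520, (D,merge)→2640, (B,hash)→3360, (B,nl_idx)→8720, (D,nl_idx)→9600 …(+2); best=1520 via (D,hash)
  {ACD}: card=2000; try (C,hash)→1360, (A,hash)→1360, (A,merge)→4710, (C,nl_idx)→4760, (C,merge)→4880, (C,nl)→8760 …(+1); best=1360 via (C,hash)
  {BCD}: card=40000; try (B,hash)→3960, (B,merge)→6160, (C,hash)→9720, (B,nl_idx)→43560, (B,nl)→80360, (C,nl_idx)→81520 …(+2); best=3960 via (B,hash)
  {ABD}: card=40000; try (B,hash)→4360, (B,merge)→6560, (A,hash)→10120, (B,nl_idx)→43960, (B,nl)→80760, (A,merge)→113870 …(+1); best=4360 via (B,hash)
  {ABCD}: card=200000; try (B,hash)→6560, (B,merge)→27160, (C,hash)→44560, (A,hash)→44560, (B,nl_idx)→217360, (B,nl)→401360 …(+5); best=6560 via (B,hash)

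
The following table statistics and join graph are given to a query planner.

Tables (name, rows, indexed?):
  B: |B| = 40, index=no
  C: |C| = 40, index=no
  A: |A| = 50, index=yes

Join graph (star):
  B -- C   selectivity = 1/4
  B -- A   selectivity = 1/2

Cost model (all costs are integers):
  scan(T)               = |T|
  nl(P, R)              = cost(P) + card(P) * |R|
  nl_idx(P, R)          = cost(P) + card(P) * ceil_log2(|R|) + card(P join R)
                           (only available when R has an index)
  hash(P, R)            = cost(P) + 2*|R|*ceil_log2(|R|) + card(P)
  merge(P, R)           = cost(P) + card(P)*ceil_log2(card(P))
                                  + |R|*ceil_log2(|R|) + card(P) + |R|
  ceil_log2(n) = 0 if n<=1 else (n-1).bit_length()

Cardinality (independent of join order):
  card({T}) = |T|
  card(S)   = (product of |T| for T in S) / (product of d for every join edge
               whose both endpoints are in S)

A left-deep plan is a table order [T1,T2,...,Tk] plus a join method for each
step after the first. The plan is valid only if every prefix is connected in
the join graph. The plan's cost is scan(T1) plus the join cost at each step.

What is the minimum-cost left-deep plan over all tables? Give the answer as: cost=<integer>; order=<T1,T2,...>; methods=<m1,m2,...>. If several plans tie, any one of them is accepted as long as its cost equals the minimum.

cost=1560; order=B,C,A; methods=hash,hash

Selinger DP (subsets sized 1..n):
  {B}: scan cost=40, card=40
  {C}: scan cost=40, card=40
  {A}: scan cost=50, card=50
  {BC}: card=400; try (C,hash)→560, (B,hash)→560, (C,merge)→600, (B,merge)→600, (C,nl)→1640, (B,nl)→1640; best=560 via (C,hash)
  {AB}: card=1000; try (B,hash)→580, (A,merge)→670, (B,merge)→680, (A,hash)→680, (A,nl_idx)→1280, (A,nl)→2040 …(+1); best=580 via (B,hash)
  {ABC}: card=10000; try (A,hash)→1560, (C,hash)→2060, (A,merge)→4910, (C,merge)→11860, (A,nl_idx)→12960, (A,nl)→20560 …(+1); best=1560 via (A,hash)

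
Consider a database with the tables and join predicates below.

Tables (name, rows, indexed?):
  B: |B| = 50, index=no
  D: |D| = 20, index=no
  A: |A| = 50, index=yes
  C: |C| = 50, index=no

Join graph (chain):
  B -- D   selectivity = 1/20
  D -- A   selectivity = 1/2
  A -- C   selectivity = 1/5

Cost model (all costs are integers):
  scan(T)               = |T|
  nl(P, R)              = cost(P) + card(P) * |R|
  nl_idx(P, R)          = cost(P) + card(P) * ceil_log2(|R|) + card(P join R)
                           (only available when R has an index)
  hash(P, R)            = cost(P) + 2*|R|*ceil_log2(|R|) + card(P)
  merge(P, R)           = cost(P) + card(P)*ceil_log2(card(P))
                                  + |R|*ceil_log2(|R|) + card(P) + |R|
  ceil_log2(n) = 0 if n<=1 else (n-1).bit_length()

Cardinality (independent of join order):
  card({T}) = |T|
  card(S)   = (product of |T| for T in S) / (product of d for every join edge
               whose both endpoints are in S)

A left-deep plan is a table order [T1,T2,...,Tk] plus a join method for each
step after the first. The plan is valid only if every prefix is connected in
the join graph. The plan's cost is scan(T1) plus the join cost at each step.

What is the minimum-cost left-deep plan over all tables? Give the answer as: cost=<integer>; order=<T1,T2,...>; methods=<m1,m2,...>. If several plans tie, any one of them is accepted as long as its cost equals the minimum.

Selinger DP (subsets sized 1..n):
  {B}: scan cost=50, card=50
  {D}: scan cost=20, card=20
  {A}: scan cost=50, card=50
  {C}: scan cost=50, card=50
  {BD}: card=50; try (D,hash)→300, (B,merge)→490, (D,merge)→520, (B,hash)→640, (B,nl)→1020, (D,nl)→1050; best=300 via (D,hash)
  {AD}: card=500; try (D,hash)→300, (A,merge)→490, (D,merge)→520, (A,hash)→640, (A,nl_idx)→640, (A,nl)→1020 …(+1); best=300 via (D,hash)
  {AC}: card=500; try (C,hash)→700, (A,hash)→700, (C,merge)→750, (A,merge)→750, (A,nl_idx)→850, (C,nl)→2550 …(+1); best=700 via (C,hash)
  {ABD}: card=1250; try (A,hash)→950, (A,merge)→1000, (B,hash)→1400, (A,nl_idx)→1850, (A,nl)→2800, (B,merge)→5650 …(+1); best=950 via (A,hash)
  {ACD}: card=5000; try (D,hash)→1400, (C,hash)→1400, (C,merge)→5650, (D,merge)→5820, (D,nl)→10700, (C,nl)→25300; best=1400 via (D,hash)
  {ABCD}: card=12500; try (C,hash)→2800, (B,hash)→7000, (C,merge)→16300, (C,nl)→63450, (B,merge)→71750, (B,nl)→251400; best=2800 via (C,hash)

cost=2800; order=B,D,A,C; methods=hash,hash,hash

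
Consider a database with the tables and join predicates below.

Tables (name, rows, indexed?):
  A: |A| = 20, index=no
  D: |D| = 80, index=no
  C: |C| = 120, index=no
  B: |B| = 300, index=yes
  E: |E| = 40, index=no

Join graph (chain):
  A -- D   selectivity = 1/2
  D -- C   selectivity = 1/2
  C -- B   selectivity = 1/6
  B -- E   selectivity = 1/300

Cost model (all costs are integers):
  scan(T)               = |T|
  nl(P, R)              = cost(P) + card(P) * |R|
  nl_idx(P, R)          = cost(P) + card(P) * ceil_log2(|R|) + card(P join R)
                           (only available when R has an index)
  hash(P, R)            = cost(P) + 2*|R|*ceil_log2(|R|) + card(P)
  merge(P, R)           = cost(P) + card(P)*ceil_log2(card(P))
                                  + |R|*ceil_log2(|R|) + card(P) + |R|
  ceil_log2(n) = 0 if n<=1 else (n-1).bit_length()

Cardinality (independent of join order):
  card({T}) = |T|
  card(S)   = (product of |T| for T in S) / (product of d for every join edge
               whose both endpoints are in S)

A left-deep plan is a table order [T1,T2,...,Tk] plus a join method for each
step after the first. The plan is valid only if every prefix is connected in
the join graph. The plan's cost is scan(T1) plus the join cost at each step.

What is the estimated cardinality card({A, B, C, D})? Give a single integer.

Tables in S: A(20), B(300), C(120), D(80)
Edges inside S: A-D(d=2), D-C(d=2), C-B(d=6)
numerator = 20 * 300 * 120 * 80 = 57600000
denominator = 2 * 2 * 6 = 24
card(S) = 57600000 / 24 = 2400000

2400000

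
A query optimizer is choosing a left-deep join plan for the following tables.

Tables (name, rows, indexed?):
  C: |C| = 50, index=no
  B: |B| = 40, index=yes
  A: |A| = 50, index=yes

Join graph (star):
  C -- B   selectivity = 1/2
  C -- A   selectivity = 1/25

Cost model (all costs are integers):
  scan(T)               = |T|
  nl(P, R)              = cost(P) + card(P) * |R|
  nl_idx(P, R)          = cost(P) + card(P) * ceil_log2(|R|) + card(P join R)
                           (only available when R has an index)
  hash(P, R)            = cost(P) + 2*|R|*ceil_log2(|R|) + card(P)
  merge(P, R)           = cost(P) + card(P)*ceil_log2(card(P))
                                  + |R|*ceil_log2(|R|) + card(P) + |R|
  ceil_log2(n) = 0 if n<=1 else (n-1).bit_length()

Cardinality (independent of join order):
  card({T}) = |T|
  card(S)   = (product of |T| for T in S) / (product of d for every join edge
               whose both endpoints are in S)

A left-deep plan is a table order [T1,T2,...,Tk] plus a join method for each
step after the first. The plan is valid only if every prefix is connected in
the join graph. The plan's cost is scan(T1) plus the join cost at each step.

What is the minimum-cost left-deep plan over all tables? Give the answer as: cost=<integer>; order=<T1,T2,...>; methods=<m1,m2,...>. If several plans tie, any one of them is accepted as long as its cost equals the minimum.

Selinger DP (subsets sized 1..n):
  {C}: scan cost=50, card=50
  {B}: scan cost=40, card=40
  {A}: scan cost=50, card=50
  {BC}: card=1000; try (B,hash)→580, (C,merge)→670, (C,hash)→680, (B,merge)→680, (B,nl_idx)→1350, (C,nl)→2040 …(+1); best=580 via (B,hash)
  {AC}: card=100; try (A,nl_idx)→450, (C,hash)→700, (A,hash)→700, (C,merge)→750, (A,merge)→750, (C,nl)→2550 …(+1); best=450 via (A,nl_idx)
  {ABC}: card=2000; try (B,hash)→1030, (B,merge)→1530, (A,hash)→2180, (B,nl_idx)→3050, (B,nl)→4450, (A,nl_idx)→8580 …(+2); best=1030 via (B,hash)

cost=1030; order=C,A,B; methods=nl_idx,hash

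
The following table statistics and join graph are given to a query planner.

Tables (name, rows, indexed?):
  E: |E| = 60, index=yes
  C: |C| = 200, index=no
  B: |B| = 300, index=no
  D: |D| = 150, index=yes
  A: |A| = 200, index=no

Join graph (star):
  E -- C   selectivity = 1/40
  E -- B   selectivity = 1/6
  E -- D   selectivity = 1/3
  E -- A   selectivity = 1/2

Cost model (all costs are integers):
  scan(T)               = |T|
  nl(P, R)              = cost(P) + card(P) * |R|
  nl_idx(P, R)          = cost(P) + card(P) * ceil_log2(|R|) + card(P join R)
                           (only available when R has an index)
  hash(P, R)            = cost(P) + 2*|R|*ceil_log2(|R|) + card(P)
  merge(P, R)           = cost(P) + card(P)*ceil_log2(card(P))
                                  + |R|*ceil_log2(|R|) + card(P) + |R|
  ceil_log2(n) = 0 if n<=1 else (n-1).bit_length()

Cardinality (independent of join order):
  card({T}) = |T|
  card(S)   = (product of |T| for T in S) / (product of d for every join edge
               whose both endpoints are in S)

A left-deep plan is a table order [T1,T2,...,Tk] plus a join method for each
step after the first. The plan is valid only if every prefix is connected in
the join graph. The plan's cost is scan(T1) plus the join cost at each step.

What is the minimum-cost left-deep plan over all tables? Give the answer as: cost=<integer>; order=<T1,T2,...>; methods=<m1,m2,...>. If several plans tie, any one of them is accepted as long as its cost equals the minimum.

cost=777420; order=C,E,B,D,A; methods=hash,hash,hash,hash

Selinger DP (subsets sized 1..n):
  {E}: scan cost=60, card=60
  {C}: scan cost=200, card=200
  {B}: scan cost=300, card=300
  {D}: scan cost=150, card=150
  {A}: scan cost=200, card=200
  {CE}: card=300; try (E,hash)→1120, (E,nl_idx)→1700, (C,merge)→2280, (E,merge)→2420, (C,hash)→3320, (C,nl)→12060 …(+1); best=1120 via (E,hash)
  {BE}: card=3000; try (E,hash)→1320, (B,merge)→3480, (E,merge)→3720, (E,nl_idx)→5100, (B,hash)→5520, (B,nl)→18060 …(+1); best=1320 via (E,hash)
  {DE}: card=3000; try (E,hash)→1020, (D,merge)→1830, (E,merge)→1920, (D,hash)→2520, (D,nl_idx)→3540, (E,nl_idx)→4050 …(+2); best=1020 via (E,hash)
  {AE}: card=6000; try (E,hash)→1120, (A,merge)→2280, (E,merge)→2420, (A,hash)→3320, (E,nl_idx)→7400, (A,nl)→12060 …(+1); best=1120 via (E,hash)
  {BCE}: card=15000; try (B,hash)→6820, (B,merge)→7120, (C,hash)→7520, (C,merge)→42120, (B,nl)→91120, (C,nl)→601320; best=6820 via (B,hash)
  {CDE}: card=15000; try (D,hash)→3820, (D,merge)→5470, (C,hash)→7220, (D,nl_idx)→18520, (C,merge)→41820, (D,nl)→46120 …(+1); best=3820 via (D,hash)
  {ACE}: card=30000; try (A,hash)→4620, (A,merge)→5920, (C,hash)→10320, (A,nl)→61120, (C,merge)→86920, (C,nl)→1201120; best=4620 via (A,hash)
  {BDE}: card=150000; try (D,hash)→6720, (B,hash)→9420, (D,merge)→41670, (B,merge)→43020, (D,nl_idx)→175320, (D,nl)→451320 …(+1); best=6720 via (D,hash)
  {ABE}: card=300000; try (A,hash)→7520, (B,hash)→12520, (A,merge)→42120, (B,merge)→88120, (A,nl)→601320, (B,nl)→1801120; best=7520 via (A,hash)
  {ADE}: card=300000; try (A,hash)→7220, (D,hash)→9520, (A,merge)→41820, (D,merge)→86470, (D,nl_idx)→349120, (A,nl)→601020 …(+1); best=7220 via (A,hash)
  {BCDE}: card=750000; try (D,hash)→24220, (B,hash)→24220, (C,hash)→159920, (B,merge)→231820, (D,merge)→233170, (D,nl_idx)→876820 …(+4); best=24220 via (D,hash)
  {ABCE}: card=1500000; try (A,hash)→25020, (B,hash)→40020, (A,merge)→233620, (C,hash)→310720, (B,merge)→487620, (A,nl)→3006820 …(+3); best=25020 via (A,hash)
  {ACDE}: card=1500000; try (A,hash)→22020, (D,hash)→37020, (A,merge)→230620, (C,hash)→310420, (D,merge)→485970, (D,nl_idx)→1744620 …(+4); best=22020 via (A,hash)
  {ABDE}: card=15000000; try (A,hash)→159920, (D,hash)→309920, (B,hash)→312620, (A,merge)→2858520, (D,merge)→6008870, (B,merge)→6010220 …(+4); best=159920 via (A,hash)
  {ABCDE}: card=75000000; try (A,hash)→777420, (D,hash)→1527420, (B,hash)→1527420, (C,hash)→15163120, (A,merge)→15776020, (B,merge)→33025020 …(+7); best=777420 via (A,hash)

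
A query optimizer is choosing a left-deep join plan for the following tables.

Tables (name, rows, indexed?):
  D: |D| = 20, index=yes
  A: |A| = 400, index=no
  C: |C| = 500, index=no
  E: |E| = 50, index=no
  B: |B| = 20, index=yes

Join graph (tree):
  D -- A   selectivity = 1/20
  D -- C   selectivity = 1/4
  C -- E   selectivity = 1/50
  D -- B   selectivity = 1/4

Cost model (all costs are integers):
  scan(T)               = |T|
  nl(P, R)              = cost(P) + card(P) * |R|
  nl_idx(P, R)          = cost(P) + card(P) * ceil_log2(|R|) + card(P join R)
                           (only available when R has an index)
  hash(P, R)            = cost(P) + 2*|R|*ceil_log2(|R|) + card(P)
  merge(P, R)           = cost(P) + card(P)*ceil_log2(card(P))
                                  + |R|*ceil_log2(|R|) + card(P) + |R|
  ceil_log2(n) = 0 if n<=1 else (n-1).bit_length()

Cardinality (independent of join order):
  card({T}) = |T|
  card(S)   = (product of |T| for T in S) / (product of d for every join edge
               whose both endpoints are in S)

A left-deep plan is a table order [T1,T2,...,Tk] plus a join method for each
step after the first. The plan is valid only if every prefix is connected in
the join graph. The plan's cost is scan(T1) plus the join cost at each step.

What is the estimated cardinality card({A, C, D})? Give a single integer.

50000

Tables in S: A(400), C(500), D(20)
Edges inside S: D-A(d=20), D-C(d=4)
numerator = 400 * 500 * 20 = 4000000
denominator = 20 * 4 = 80
card(S) = 4000000 / 80 = 50000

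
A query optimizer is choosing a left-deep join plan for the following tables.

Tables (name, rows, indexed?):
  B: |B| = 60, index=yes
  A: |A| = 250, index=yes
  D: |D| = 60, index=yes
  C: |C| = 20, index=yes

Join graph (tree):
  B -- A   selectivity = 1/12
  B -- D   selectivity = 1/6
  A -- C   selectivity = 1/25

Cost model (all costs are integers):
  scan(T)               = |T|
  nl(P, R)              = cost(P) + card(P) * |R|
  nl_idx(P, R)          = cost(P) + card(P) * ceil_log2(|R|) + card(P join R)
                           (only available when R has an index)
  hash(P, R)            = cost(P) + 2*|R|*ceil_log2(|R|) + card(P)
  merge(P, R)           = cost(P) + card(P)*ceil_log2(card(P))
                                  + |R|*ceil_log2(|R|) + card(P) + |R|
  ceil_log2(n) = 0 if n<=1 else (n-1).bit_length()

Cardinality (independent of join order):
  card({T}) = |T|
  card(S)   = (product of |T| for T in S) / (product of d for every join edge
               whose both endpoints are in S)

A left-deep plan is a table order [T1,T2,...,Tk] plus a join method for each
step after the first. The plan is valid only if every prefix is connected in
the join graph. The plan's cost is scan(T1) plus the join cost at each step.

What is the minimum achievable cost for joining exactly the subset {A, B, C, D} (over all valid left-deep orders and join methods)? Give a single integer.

3020

Selinger DP over subsets of {A,B,C,D}:
  {B}: scan cost=60, card=60
  {A}: scan cost=250, card=250
  {D}: scan cost=60, card=60
  {C}: scan cost=20, card=20
  {AB}: card=1250; try (B,hash)→1220, (A,nl_idx)→1790, (A,merge)→2730, (B,merge)→2920, (B,nl_idx)→3000, (A,hash)→4120 …(+2); best=1220 via (B,hash)
  {BD}: card=600; try (D,hash)→840, (B,hash)→840, (D,merge)→900, (B,merge)→900, (D,nl_idx)→1020, (B,nl_idx)→1020 …(+2); best=840 via (D,hash)
  {AC}: card=200; try (A,nl_idx)→380, (C,hash)→700, (C,nl_idx)→1700, (A,merge)→2390, (C,merge)→2620, (A,hash)→4040 …(+2); best=380 via (A,nl_idx)
  {ABD}: card=12500; try (D,hash)→3190, (A,hash)→5440, (A,merge)→9690, (D,merge)→16640, (A,nl_idx)→18140, (D,nl_idx)→21220 …(+2); best=3190 via (D,hash)
  {ABC}: card=1000; try (B,hash)→1300, (B,nl_idx)→2580, (B,merge)→2600, (C,hash)→2670, (C,nl_idx)→8470, (B,nl)→12380 …(+2); best=1300 via (B,hash)
  {ABCD}: card=10000; try (D,hash)→3020, (D,merge)→12720, (C,hash)→15890, (D,nl_idx)→17300, (D,nl)→61300, (C,nl_idx)→75690 …(+2); best=3020 via (D,hash)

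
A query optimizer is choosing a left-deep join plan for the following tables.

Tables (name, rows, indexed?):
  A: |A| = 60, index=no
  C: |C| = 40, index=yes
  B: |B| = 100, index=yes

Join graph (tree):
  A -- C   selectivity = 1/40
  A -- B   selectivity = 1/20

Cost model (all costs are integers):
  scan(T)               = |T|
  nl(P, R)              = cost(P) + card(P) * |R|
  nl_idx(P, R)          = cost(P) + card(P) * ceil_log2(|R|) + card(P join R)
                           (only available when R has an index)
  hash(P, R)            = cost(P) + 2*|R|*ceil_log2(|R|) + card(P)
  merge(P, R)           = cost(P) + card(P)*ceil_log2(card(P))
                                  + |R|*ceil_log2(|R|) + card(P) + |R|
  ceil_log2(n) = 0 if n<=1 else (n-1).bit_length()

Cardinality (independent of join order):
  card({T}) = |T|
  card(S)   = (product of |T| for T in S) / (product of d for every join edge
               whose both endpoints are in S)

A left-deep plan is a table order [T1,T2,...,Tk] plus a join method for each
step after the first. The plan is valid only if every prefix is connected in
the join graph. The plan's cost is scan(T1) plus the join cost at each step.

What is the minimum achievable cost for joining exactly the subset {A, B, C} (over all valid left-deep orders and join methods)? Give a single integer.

Selinger DP over subsets of {A,B,C}:
  {A}: scan cost=60, card=60
  {C}: scan cost=40, card=40
  {B}: scan cost=100, card=100
  {AC}: card=60; try (C,nl_idx)→480, (C,hash)→600, (A,merge)→740, (C,merge)→760, (A,hash)→800, (A,nl)→2440 …(+1); best=480 via (C,nl_idx)
  {AB}: card=300; try (B,nl_idx)→780, (A,hash)→920, (B,merge)→1280, (A,merge)→1320, (B,hash)→1520, (B,nl)→6060 …(+1); best=780 via (B,nl_idx)
  {ABC}: card=300; try (B,nl_idx)→1200, (C,hash)→1560, (B,merge)→1700, (B,hash)→1940, (C,nl_idx)→2880, (C,merge)→4060 …(+2); best=1200 via (B,nl_idx)

1200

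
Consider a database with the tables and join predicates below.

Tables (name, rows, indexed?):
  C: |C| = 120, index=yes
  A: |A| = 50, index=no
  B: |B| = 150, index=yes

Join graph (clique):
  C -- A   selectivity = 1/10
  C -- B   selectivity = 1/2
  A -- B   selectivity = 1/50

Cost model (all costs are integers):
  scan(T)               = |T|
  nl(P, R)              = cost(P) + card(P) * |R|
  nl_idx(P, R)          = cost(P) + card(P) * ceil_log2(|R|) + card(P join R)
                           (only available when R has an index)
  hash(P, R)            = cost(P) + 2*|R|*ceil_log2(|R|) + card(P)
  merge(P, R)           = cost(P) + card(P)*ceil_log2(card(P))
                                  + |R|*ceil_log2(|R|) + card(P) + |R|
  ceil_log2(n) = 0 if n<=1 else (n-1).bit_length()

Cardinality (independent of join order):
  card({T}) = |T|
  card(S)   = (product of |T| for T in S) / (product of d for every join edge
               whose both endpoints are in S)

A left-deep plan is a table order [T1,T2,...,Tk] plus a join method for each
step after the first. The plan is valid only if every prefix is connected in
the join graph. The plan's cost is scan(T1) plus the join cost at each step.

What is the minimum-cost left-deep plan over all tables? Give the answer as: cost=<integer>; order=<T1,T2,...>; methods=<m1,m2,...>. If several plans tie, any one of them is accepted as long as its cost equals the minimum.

cost=2430; order=A,B,C; methods=nl_idx,hash

Selinger DP (subsets sized 1..n):
  {C}: scan cost=120, card=120
  {A}: scan cost=50, card=50
  {B}: scan cost=150, card=150
  {AC}: card=600; try (A,hash)→840, (C,nl_idx)→1000, (C,merge)→1360, (A,merge)→1430, (C,hash)→1780, (C,nl)→6050 …(+1); best=840 via (A,hash)
  {BC}: card=9000; try (C,hash)→1980, (B,merge)→2430, (C,merge)→2460, (B,hash)→2640, (B,nl_idx)→10080, (C,nl_idx)→10200 …(+2); best=1980 via (C,hash)
  {AB}: card=150; try (B,nl_idx)→600, (A,hash)→900, (B,merge)→1750, (A,merge)→1850, (B,hash)→2500, (B,nl)→7550 …(+1); best=600 via (B,nl_idx)
  {ABC}: card=900; try (C,hash)→2430, (C,nl_idx)→2550, (C,merge)→2910, (B,hash)→3840, (B,nl_idx)→6540, (B,merge)→8790 …(+5); best=2430 via (C,hash)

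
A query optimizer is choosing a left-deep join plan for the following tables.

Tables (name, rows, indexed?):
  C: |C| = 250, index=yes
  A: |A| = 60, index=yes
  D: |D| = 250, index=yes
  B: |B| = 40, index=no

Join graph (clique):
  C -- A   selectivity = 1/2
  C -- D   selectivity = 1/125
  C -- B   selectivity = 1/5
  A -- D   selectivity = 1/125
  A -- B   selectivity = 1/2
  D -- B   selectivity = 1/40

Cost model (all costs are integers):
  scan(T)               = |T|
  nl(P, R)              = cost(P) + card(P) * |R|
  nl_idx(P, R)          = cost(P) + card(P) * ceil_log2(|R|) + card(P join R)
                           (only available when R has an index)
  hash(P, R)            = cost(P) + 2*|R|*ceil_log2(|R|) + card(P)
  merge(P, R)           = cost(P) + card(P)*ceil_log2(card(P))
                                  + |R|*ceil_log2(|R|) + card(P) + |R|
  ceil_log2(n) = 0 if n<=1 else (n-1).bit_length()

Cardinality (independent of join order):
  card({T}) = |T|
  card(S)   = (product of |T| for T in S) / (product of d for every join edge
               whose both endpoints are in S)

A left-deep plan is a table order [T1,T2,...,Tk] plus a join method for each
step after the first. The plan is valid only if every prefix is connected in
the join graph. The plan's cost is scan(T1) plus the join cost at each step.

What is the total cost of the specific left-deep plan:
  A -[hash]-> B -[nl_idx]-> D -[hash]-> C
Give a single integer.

14320

step 1: scan A: cost=60, card=60
step 2: join B via hash
    card(P join B) = 60*40/(2) = 1200
    cost = 60 + 2*40*6 + 60 = 600
step 3: join D via nl_idx
    card(P join D) = 1200*250/(125*40) = 60
    cost = 600 + 1200*8 + 60 = 10260
step 4: join C via hash
    card(P join C) = 60*250/(2*125*5) = 12
    cost = 10260 + 2*250*8 + 60 = 14320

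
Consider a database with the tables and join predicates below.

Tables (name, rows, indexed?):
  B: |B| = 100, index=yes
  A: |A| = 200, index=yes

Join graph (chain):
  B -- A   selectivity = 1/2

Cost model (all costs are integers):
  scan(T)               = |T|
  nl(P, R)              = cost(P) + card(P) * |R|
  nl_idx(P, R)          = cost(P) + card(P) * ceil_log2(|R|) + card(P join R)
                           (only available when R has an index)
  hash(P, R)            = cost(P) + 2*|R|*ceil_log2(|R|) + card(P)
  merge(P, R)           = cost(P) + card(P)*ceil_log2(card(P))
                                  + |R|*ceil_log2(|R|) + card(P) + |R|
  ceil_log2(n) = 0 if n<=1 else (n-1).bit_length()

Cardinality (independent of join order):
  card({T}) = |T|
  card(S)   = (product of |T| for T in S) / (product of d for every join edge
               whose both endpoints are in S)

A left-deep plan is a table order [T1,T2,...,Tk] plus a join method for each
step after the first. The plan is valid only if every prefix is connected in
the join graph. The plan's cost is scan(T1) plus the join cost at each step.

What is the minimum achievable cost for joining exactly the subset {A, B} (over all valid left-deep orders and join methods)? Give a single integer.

Selinger DP over subsets of {A,B}:
  {B}: scan cost=100, card=100
  {A}: scan cost=200, card=200
  {AB}: card=10000; try (B,hash)→1800, (A,merge)→2700, (B,merge)→2800, (A,hash)→3400, (A,nl_idx)→10900, (B,nl_idx)→11600 …(+2); best=1800 via (B,hash)

1800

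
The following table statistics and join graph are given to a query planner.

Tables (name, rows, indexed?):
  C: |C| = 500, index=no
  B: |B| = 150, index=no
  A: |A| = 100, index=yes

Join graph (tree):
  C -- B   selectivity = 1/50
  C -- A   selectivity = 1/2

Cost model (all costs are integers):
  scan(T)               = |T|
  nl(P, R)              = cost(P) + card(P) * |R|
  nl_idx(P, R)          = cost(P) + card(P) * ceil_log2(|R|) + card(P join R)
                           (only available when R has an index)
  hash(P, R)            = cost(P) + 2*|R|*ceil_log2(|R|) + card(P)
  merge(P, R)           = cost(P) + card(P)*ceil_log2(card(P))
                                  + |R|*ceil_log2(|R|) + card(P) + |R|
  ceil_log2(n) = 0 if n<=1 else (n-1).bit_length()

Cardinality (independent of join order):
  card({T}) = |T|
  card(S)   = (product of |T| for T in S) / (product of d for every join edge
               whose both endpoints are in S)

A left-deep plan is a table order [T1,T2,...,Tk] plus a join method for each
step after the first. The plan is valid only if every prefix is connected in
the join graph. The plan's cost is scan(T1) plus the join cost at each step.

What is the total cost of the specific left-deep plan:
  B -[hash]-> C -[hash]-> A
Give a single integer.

12200

step 1: scan B: cost=150, card=150
step 2: join C via hash
    card(P join C) = 150*500/(50) = 1500
    cost = 150 + 2*500*9 + 150 = 9300
step 3: join A via hash
    card(P join A) = 1500*100/(2) = 75000
    cost = 9300 + 2*100*7 + 1500 = 12200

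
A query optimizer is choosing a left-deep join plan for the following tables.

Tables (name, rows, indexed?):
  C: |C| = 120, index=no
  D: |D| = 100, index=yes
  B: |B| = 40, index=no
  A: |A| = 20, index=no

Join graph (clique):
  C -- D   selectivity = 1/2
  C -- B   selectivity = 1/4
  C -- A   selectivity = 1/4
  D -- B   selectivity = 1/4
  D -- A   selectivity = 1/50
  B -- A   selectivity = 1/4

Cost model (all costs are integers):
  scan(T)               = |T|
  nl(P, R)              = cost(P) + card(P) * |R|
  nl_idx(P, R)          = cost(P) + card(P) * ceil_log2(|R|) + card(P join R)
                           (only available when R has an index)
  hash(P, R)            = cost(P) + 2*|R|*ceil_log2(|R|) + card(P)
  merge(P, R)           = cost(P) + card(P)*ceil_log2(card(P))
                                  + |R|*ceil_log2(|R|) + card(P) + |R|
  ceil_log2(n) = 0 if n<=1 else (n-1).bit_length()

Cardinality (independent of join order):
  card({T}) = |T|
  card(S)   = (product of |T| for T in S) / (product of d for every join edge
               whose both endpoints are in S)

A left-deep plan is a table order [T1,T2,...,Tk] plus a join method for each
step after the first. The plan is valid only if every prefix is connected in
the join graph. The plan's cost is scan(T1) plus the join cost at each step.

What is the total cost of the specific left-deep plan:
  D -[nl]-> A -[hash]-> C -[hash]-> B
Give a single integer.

4900

step 1: scan D: cost=100, card=100
step 2: join A via nl
    card(P join A) = 100*20/(50) = 40
    cost = 100 + 100*20 = 2100
step 3: join C via hash
    card(P join C) = 40*120/(2*4) = 600
    cost = 2100 + 2*120*7 + 40 = 3820
step 4: join B via hash
    card(P join B) = 600*40/(4*4*4) = 375
    cost = 3820 + 2*40*6 + 600 = 4900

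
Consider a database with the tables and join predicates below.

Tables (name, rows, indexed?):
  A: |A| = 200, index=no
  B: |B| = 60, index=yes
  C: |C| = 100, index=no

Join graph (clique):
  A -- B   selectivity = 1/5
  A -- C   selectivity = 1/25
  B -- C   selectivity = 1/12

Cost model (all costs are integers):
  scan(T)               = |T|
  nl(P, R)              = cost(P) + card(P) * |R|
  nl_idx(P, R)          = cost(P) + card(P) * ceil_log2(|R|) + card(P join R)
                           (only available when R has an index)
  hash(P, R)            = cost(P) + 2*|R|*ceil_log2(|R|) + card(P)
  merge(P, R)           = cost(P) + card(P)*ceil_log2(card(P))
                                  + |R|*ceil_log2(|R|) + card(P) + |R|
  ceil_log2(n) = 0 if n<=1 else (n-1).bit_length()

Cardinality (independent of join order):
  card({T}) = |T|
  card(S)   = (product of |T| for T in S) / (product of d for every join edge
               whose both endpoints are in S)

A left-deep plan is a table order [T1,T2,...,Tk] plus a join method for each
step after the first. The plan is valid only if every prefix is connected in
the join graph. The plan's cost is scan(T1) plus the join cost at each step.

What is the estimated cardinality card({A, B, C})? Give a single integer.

800

Tables in S: A(200), B(60), C(100)
Edges inside S: A-B(d=5), A-C(d=25), B-C(d=12)
numerator = 200 * 60 * 100 = 1200000
denominator = 5 * 25 * 12 = 1500
card(S) = 1200000 / 1500 = 800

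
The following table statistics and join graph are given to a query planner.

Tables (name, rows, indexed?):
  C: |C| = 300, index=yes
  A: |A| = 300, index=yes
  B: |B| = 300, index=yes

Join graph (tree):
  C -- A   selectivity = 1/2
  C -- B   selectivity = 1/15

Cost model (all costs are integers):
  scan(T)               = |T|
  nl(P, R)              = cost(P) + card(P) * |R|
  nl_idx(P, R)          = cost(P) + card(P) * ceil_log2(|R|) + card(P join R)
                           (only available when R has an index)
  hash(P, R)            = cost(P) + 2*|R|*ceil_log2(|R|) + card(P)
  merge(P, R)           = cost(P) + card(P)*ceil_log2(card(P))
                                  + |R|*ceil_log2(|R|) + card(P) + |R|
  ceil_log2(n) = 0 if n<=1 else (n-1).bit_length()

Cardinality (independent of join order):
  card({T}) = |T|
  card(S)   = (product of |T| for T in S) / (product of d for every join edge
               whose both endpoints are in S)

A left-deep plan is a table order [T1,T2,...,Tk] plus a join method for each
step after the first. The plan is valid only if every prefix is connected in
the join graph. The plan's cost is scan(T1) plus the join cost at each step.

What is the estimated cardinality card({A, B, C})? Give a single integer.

900000

Tables in S: A(300), B(300), C(300)
Edges inside S: C-A(d=2), C-B(d=15)
numerator = 300 * 300 * 300 = 27000000
denominator = 2 * 15 = 30
card(S) = 27000000 / 30 = 900000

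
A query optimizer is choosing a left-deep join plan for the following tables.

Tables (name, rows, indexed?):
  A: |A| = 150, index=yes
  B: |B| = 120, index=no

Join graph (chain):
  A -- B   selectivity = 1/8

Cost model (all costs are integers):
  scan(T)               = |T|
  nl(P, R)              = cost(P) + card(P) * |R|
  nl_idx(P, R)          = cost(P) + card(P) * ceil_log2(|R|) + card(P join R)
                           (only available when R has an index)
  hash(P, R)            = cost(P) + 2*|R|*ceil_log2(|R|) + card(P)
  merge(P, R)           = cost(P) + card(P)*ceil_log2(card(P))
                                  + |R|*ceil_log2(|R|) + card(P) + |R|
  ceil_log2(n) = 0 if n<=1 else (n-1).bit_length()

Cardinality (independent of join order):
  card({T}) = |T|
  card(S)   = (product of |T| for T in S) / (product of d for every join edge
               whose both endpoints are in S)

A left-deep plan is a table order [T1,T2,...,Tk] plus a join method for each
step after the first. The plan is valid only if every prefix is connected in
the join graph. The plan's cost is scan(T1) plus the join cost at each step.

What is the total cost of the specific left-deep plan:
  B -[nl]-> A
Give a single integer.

step 1: scan B: cost=120, card=120
step 2: join A via nl
    card(P join A) = 120*150/(8) = 2250
    cost = 120 + 120*150 = 18120

18120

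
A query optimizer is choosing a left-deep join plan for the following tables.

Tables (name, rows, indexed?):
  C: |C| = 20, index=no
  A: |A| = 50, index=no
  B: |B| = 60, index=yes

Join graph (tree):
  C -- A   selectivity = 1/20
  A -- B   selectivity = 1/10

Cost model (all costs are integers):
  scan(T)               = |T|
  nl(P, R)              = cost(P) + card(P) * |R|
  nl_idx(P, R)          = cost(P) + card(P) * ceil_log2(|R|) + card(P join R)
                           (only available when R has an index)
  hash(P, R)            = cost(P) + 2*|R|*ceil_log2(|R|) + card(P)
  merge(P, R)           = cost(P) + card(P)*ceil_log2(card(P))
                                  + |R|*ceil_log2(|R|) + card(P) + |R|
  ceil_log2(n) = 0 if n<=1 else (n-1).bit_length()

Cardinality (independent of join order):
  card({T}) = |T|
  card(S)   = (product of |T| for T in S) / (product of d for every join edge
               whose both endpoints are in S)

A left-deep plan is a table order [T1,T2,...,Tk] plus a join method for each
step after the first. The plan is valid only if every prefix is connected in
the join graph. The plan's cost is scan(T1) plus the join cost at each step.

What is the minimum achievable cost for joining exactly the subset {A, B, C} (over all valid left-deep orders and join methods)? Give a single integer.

900

Selinger DP over subsets of {A,B,C}:
  {C}: scan cost=20, card=20
  {A}: scan cost=50, card=50
  {B}: scan cost=60, card=60
  {AC}: card=50; try (C,hash)→300, (A,merge)→490, (C,merge)→520, (A,hash)→640, (A,nl)→1020, (C,nl)→1050; best=300 via (C,hash)
  {AB}: card=300; try (B,nl_idx)→650, (A,hash)→720, (B,hash)→820, (B,merge)→820, (A,merge)→830, (B,nl)→3050 …(+1); best=650 via (B,nl_idx)
  {ABC}: card=300; try (B,nl_idx)→900, (B,hash)→1070, (B,merge)→1070, (C,hash)→1150, (B,nl)→3300, (C,merge)→3770 …(+1); best=900 via (B,nl_idx)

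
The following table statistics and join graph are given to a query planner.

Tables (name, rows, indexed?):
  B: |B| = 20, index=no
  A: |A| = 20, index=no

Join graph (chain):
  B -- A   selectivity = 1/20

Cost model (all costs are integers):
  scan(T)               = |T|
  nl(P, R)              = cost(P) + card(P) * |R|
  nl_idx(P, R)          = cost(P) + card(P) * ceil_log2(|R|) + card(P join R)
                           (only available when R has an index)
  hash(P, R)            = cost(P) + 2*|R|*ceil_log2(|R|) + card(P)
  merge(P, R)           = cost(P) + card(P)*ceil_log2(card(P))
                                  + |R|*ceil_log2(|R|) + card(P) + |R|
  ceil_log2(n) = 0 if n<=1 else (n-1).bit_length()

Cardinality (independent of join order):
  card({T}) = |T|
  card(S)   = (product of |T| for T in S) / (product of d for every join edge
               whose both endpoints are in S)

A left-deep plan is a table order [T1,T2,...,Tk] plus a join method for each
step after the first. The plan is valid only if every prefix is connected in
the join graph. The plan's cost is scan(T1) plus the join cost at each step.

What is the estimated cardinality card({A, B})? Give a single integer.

20

Tables in S: A(20), B(20)
Edges inside S: B-A(d=20)
numerator = 20 * 20 = 400
denominator = 20 = 20
card(S) = 400 / 20 = 20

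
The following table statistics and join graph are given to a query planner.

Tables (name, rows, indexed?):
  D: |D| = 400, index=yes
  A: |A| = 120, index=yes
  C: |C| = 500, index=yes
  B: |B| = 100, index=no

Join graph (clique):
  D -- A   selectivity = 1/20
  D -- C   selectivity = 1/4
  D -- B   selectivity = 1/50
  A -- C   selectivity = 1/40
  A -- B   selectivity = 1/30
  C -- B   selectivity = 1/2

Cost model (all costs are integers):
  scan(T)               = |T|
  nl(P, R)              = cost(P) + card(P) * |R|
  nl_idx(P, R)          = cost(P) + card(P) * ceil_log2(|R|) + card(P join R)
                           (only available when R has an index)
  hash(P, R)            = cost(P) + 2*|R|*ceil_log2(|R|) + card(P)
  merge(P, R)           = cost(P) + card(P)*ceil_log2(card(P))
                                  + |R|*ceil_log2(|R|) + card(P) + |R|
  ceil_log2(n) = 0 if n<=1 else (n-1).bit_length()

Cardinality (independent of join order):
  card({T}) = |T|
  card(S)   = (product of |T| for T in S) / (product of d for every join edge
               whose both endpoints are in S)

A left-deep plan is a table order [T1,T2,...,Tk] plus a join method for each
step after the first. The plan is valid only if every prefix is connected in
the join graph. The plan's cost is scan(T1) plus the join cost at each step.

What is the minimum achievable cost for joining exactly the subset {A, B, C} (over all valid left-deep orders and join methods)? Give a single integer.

Selinger DP over subsets of {A,B,C}:
  {A}: scan cost=120, card=120
  {C}: scan cost=500, card=500
  {B}: scan cost=100, card=100
  {AC}: card=1500; try (A,hash)→2680, (C,nl_idx)→2700, (A,nl_idx)→5500, (C,merge)→6080, (A,merge)→6460, (C,hash)→9240 …(+2); best=2680 via (A,hash)
  {AB}: card=400; try (A,nl_idx)→1200, (B,hash)→1640, (A,merge)→1860, (B,merge)→1880, (A,hash)→1880, (A,nl)→12100 …(+1); best=1200 via (A,nl_idx)
  {BC}: card=25000; try (B,hash)→2400, (C,merge)→5900, (B,merge)→6300, (C,hash)→9200, (C,nl_idx)→26000, (C,nl)→50100 …(+1); best=2400 via (B,hash)
  {ABC}: card=2500; try (B,hash)→5580, (C,nl_idx)→7300, (C,merge)→10200, (C,hash)→10600, (B,merge)→21480, (A,hash)→29080 …(+5); best=5580 via (B,hash)

5580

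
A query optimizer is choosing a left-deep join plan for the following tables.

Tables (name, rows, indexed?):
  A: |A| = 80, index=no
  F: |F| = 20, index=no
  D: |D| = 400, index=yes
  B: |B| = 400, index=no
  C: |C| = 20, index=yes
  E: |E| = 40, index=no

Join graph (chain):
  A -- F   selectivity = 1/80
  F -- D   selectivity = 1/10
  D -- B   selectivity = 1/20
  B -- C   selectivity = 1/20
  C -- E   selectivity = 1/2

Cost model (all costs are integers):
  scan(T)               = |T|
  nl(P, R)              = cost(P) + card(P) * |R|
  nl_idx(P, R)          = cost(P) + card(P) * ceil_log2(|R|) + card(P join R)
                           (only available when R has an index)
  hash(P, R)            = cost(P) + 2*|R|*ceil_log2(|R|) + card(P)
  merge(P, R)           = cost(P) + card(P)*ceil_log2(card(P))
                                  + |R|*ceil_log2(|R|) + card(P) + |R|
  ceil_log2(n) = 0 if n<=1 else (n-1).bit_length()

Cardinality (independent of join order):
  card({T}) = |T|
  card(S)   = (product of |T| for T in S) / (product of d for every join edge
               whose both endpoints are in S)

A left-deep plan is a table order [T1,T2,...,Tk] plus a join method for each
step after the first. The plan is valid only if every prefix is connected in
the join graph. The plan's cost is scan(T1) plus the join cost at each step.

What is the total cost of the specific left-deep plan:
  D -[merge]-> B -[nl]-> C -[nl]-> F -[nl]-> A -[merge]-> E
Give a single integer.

step 1: scan D: cost=400, card=400
step 2: join B via merge
    card(P join B) = 400*400/(20) = 8000
    cost = 400 + 400*9 + 400*9 + 400 + 400 = 8400
step 3: join C via nl
    card(P join C) = 8000*20/(20) = 8000
    cost = 8400 + 8000*20 = 168400
step 4: join F via nl
    card(P join F) = 8000*20/(10) = 16000
    cost = 168400 + 8000*20 = 328400
step 5: join A via nl
    card(P join A) = 16000*80/(80) = 16000
    cost = 328400 + 16000*80 = 1608400
step 6: join E via merge
    card(P join E) = 16000*40/(2) = 320000
    cost = 1608400 + 16000*14 + 40*6 + 16000 + 40 = 1848680

1848680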